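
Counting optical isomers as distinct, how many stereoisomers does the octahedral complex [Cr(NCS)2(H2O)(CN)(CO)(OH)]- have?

Exhaustive case analysis gives 9 geometric isomers.
Of these, 6 lack any improper symmetry element and so occur as enantiomeric pairs, giving 9 + 6 = 15 stereoisomers in total.

15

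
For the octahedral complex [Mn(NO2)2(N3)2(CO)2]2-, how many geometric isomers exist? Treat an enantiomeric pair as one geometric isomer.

The six octahedral sites form three mutually perpendicular trans pairs.
There are 5 geometric isomers: NO2 trans, N3 trans, CO trans; NO2 cis, N3 cis, CO trans; NO2 trans, N3 cis, CO cis; NO2 cis, N3 cis, CO cis (chiral); NO2 cis, N3 trans, CO cis.

5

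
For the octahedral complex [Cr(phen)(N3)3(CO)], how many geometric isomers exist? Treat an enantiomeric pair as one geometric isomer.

2

Each phen is bidentate and must span two cis positions.
There are 2 geometric isomers: N3 fac; N3 mer.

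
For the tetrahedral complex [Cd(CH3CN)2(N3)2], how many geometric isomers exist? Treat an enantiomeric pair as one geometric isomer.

1

In a tetrahedral complex all four positions are equivalent and every pair of ligands is adjacent — there is no cis/trans distinction.
Only one geometric arrangement is possible.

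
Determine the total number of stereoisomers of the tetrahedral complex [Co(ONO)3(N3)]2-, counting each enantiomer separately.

1

All four vertices of a tetrahedron are equivalent and mutually adjacent, so cis/trans isomerism cannot arise.
Only one geometric arrangement is possible.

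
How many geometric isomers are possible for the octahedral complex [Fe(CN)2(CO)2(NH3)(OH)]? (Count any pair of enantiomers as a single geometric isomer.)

There are 6 geometric isomers: CN trans, CO trans; CN trans, CO cis; CN cis, CO cis (3 arrangements, 2 chiral); CN cis, CO trans.

6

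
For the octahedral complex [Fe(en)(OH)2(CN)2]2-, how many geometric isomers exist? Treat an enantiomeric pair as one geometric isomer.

3

In an octahedral complex each vertex has one trans partner and four cis neighbours.
Each en is bidentate and must span two cis positions.
Systematic placement gives 3 geometric isomers: OH cis, CN trans; OH cis, CN cis (chiral); OH trans, CN cis.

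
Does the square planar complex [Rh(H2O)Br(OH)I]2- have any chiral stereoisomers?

no

In a square planar complex each vertex has one trans partner and two cis neighbours.
Systematic placement gives 3 geometric isomers: (Br/I trans, H2O/OH trans); (Br/OH trans, H2O/I trans); (Br/H2O trans, I/OH trans).
Each arrangement has an internal mirror plane or centre of symmetry, so none is chiral.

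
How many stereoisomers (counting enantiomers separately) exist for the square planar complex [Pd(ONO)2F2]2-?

2

A square has two trans pairs of vertices; adjacent vertices are cis.
There are 2 geometric isomers: ONO cis; ONO trans.
Each arrangement has an internal mirror plane or centre of symmetry, so none is chiral.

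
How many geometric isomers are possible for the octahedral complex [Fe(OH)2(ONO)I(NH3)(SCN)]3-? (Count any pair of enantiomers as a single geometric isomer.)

9

Placing the ligands in turn and identifying arrangements related by rotation or reflection leaves 9 distinct geometric isomers.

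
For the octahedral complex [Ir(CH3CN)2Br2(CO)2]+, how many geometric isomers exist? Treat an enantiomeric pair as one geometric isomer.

Systematic placement gives 5 geometric isomers: CH3CN trans, Br trans, CO trans; CH3CN cis, Br trans, CO cis; CH3CN cis, Br cis, CO trans; CH3CN cis, Br cis, CO cis (chiral); CH3CN trans, Br cis, CO cis.

5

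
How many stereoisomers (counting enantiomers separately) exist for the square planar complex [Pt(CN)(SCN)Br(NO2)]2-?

3

In a square planar complex each vertex has one trans partner and two cis neighbours.
Working through the distinct placements yields 3 geometric isomers: (Br/NO2 trans, CN/SCN trans); (Br/SCN trans, CN/NO2 trans); (Br/CN trans, NO2/SCN trans).
Each arrangement has an internal mirror plane or centre of symmetry, so none is chiral.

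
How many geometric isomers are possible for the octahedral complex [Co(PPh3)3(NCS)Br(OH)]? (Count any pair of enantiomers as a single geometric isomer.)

The six octahedral sites form three mutually perpendicular trans pairs.
The distinct arrangements are (4 in all): PPh3 mer (3 arrangements); PPh3 fac (chiral).

4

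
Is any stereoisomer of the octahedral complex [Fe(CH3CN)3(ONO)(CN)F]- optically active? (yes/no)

yes

An octahedron has six vertices in three trans pairs; every non-trans pair is cis.
Working through the distinct placements yields 4 geometric isomers: CH3CN mer (3 arrangements); CH3CN fac (chiral).
One of these lacks any improper symmetry element and so occurs as an enantiomeric pair, giving 4 + 1 = 5 stereoisomers in total.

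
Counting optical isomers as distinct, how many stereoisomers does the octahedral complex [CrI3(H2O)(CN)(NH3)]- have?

5

In an octahedral complex each vertex has one trans partner and four cis neighbours.
Working through the distinct placements yields 4 geometric isomers: I mer (3 arrangements); I fac (chiral).
One of these lacks any improper symmetry element and so occurs as an enantiomeric pair, giving 4 + 1 = 5 stereoisomers in total.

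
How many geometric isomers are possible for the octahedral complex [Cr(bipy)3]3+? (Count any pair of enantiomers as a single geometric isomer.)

The six octahedral sites form three mutually perpendicular trans pairs.
Each bipy is bidentate and must span two cis positions.
Only one geometric arrangement is possible; it has no improper symmetry element, so it exists as a pair of enantiomers (2 stereoisomers).

1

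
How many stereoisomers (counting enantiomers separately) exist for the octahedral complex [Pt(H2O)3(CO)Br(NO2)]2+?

5

Systematic placement gives 4 geometric isomers: H2O mer (3 arrangements); H2O fac (chiral).
One of these lacks any improper symmetry element and so occurs as an enantiomeric pair, giving 4 + 1 = 5 stereoisomers in total.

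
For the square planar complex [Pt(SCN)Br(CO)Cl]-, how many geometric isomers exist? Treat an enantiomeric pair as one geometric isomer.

3

A square has two trans pairs of vertices; adjacent vertices are cis.
Working through the distinct placements yields 3 geometric isomers: (Br/Cl trans, CO/SCN trans); (Br/SCN trans, CO/Cl trans); (Br/CO trans, Cl/SCN trans).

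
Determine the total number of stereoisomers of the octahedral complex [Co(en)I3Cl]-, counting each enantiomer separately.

The six octahedral sites form three mutually perpendicular trans pairs.
Each en is bidentate and must span two cis positions.
The distinct arrangements are (2 in all): I fac; I mer.
Each arrangement has an internal mirror plane or centre of symmetry, so none is chiral.

2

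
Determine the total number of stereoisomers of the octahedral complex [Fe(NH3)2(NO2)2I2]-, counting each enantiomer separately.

An octahedron has six vertices in three trans pairs; every non-trans pair is cis.
Working through the distinct placements yields 5 geometric isomers: NH3 trans, NO2 trans, I trans; NH3 cis, NO2 cis, I trans; NH3 cis, NO2 trans, I cis; NH3 cis, NO2 cis, I cis (chiral); NH3 trans, NO2 cis, I cis.
One of these lacks any improper symmetry element and so occurs as an enantiomeric pair, giving 5 + 1 = 6 stereoisomers in total.

6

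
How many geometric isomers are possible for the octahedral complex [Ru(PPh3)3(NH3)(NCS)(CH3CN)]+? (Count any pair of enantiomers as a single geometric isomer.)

4

In an octahedral complex each vertex has one trans partner and four cis neighbours.
There are 4 geometric isomers: PPh3 mer (3 arrangements); PPh3 fac (chiral).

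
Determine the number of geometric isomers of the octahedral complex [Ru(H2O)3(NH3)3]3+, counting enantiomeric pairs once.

In an octahedral complex each vertex has one trans partner and four cis neighbours.
Systematic placement gives 2 geometric isomers: H2O mer; H2O fac.

2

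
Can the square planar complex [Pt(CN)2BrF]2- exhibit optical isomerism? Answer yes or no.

no

A square has two trans pairs of vertices; adjacent vertices are cis.
Working through the distinct placements yields 2 geometric isomers: CN cis; CN trans.
Each arrangement has an internal mirror plane or centre of symmetry, so none is chiral.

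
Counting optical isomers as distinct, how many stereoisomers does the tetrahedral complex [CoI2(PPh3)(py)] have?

1

Only one geometric arrangement is possible.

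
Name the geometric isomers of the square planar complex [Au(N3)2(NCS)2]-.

A square has two trans pairs of vertices; adjacent vertices are cis.
Working through the distinct placements yields 2 geometric isomers: N3 cis; N3 trans.

cis and trans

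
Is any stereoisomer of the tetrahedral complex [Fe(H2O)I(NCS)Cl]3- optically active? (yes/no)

Only one geometric arrangement is possible; it has no improper symmetry element, so it exists as a pair of enantiomers (2 stereoisomers).

yes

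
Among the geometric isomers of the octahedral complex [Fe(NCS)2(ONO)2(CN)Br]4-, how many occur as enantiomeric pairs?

2

Working through the distinct placements yields 6 geometric isomers: NCS trans, ONO trans; NCS cis, ONO cis (3 arrangements, 2 chiral); NCS cis, ONO trans; NCS trans, ONO cis.
Of these, 2 lack any improper symmetry element and so occur as enantiomeric pairs, giving 6 + 2 = 8 stereoisomers in total.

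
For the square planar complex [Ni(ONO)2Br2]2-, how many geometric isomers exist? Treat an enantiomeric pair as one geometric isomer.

In a square planar complex each vertex has one trans partner and two cis neighbours.
Systematic placement gives 2 geometric isomers: ONO cis; ONO trans.

2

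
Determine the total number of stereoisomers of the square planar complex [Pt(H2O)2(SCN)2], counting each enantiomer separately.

2

A square has two trans pairs of vertices; adjacent vertices are cis.
Working through the distinct placements yields 2 geometric isomers: H2O cis; H2O trans.
Each arrangement has an internal mirror plane or centre of symmetry, so none is chiral.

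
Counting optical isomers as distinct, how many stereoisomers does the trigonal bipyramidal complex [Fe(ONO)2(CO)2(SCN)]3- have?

A trigonal bipyramid has two axial and three equatorial sites, which are chemically inequivalent.
Placing the ligands in turn and identifying arrangements related by rotation or reflection leaves 5 distinct geometric isomers.
One of these lacks any improper symmetry element and so occurs as an enantiomeric pair, giving 5 + 1 = 6 stereoisomers in total.

6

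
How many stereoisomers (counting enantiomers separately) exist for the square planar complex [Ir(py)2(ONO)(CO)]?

In a square planar complex each vertex has one trans partner and two cis neighbours.
The distinct arrangements are (2 in all): py cis; py trans.
Each arrangement has an internal mirror plane or centre of symmetry, so none is chiral.

2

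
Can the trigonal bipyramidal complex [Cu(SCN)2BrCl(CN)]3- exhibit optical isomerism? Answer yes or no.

A trigonal bipyramid has two axial and three equatorial sites, which are chemically inequivalent.
Exhaustive case analysis gives 7 geometric isomers.
Of these, 3 lack any improper symmetry element and so occur as enantiomeric pairs, giving 7 + 3 = 10 stereoisomers in total.

yes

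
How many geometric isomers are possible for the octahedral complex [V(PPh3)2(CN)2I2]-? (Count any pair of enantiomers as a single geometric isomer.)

The six octahedral sites form three mutually perpendicular trans pairs.
There are 5 geometric isomers: PPh3 trans, CN trans, I trans; PPh3 cis, CN trans, I cis; PPh3 trans, CN cis, I cis; PPh3 cis, CN cis, I cis (chiral); PPh3 cis, CN cis, I trans.

5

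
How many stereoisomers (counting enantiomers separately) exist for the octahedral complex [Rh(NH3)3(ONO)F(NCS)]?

5

The six octahedral sites form three mutually perpendicular trans pairs.
The distinct arrangements are (4 in all): NH3 mer (3 arrangements); NH3 fac (chiral).
One of these lacks any improper symmetry element and so occurs as an enantiomeric pair, giving 4 + 1 = 5 stereoisomers in total.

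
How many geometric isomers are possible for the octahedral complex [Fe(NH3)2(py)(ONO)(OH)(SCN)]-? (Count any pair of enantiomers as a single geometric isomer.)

The six octahedral sites form three mutually perpendicular trans pairs.
Placing the ligands in turn and identifying arrangements related by rotation or reflection leaves 9 distinct geometric isomers.

9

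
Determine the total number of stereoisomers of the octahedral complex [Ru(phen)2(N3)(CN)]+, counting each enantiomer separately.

The six octahedral sites form three mutually perpendicular trans pairs.
Each phen is bidentate and must span two cis positions.
There are 2 geometric isomers: N3 and CN mutually trans; N3 and CN mutually cis (chiral).
One of these lacks any improper symmetry element and so occurs as an enantiomeric pair, giving 2 + 1 = 3 stereoisomers in total.

3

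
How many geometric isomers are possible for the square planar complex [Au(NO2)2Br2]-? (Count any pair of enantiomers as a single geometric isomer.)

A square has two trans pairs of vertices; adjacent vertices are cis.
The distinct arrangements are (2 in all): NO2 cis; NO2 trans.

2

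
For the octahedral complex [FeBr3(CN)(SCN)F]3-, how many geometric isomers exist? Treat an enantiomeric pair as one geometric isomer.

4

In an octahedral complex each vertex has one trans partner and four cis neighbours.
Working through the distinct placements yields 4 geometric isomers: Br mer (3 arrangements); Br fac (chiral).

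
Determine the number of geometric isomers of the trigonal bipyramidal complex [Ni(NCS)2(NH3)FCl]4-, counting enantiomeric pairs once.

7

In a trigonal bipyramid the two axial positions differ from the three equatorial ones.
Exhaustive case analysis gives 7 geometric isomers.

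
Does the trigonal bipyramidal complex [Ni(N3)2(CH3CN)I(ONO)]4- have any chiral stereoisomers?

yes

A trigonal bipyramid has two axial and three equatorial sites, which are chemically inequivalent.
Systematic enumeration (placing each ligand type in turn and discarding arrangements equivalent by rotation or reflection) gives 7 geometric isomers.
Of these, 3 lack any improper symmetry element and so occur as enantiomeric pairs, giving 7 + 3 = 10 stereoisomers in total.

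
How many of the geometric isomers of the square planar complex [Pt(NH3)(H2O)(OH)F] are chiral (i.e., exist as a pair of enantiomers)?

In a square planar complex each vertex has one trans partner and two cis neighbours.
There are 3 geometric isomers: (F/NH3 trans, H2O/OH trans); (F/OH trans, H2O/NH3 trans); (F/H2O trans, NH3/OH trans).
Each arrangement has an internal mirror plane or centre of symmetry, so none is chiral.

0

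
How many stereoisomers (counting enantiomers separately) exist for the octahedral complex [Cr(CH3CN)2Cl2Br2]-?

6

The six octahedral sites form three mutually perpendicular trans pairs.
The distinct arrangements are (5 in all): CH3CN trans, Cl trans, Br trans; CH3CN cis, Cl cis, Br trans; CH3CN cis, Cl trans, Br cis; CH3CN cis, Cl cis, Br cis (chiral); CH3CN trans, Cl cis, Br cis.
One of these lacks any improper symmetry element and so occurs as an enantiomeric pair, giving 5 + 1 = 6 stereoisomers in total.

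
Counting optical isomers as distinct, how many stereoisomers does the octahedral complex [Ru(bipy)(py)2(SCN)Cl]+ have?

An octahedron has six vertices in three trans pairs; every non-trans pair is cis.
Each bipy is bidentate and must span two cis positions.
Systematic placement gives 4 geometric isomers: py cis (3 arrangements, 2 chiral); py trans.
Of these, 2 lack any improper symmetry element and so occur as enantiomeric pairs, giving 4 + 2 = 6 stereoisomers in total.

6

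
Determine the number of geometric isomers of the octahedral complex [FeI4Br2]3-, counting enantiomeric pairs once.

The distinct arrangements are (2 in all): Br trans; Br cis.

2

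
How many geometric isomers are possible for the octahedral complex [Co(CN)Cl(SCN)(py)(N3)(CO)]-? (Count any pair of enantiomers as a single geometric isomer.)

The six octahedral sites form three mutually perpendicular trans pairs.
Placing the ligands in turn and identifying arrangements related by rotation or reflection leaves 15 distinct geometric isomers.

15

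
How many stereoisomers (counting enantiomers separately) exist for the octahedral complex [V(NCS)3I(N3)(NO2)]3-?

5

The six octahedral sites form three mutually perpendicular trans pairs.
There are 4 geometric isomers: NCS mer (3 arrangements); NCS fac (chiral).
One of these lacks any improper symmetry element and so occurs as an enantiomeric pair, giving 4 + 1 = 5 stereoisomers in total.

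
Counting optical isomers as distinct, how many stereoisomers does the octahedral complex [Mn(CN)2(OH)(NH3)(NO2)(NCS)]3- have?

15

The six octahedral sites form three mutually perpendicular trans pairs.
Exhaustive case analysis gives 9 geometric isomers.
Of these, 6 lack any improper symmetry element and so occur as enantiomeric pairs, giving 9 + 6 = 15 stereoisomers in total.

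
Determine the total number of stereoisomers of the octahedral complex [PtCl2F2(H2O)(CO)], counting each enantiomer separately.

The six octahedral sites form three mutually perpendicular trans pairs.
Working through the distinct placements yields 6 geometric isomers: Cl cis, F cis (3 arrangements, 2 chiral); Cl cis, F trans; Cl trans, F cis; Cl trans, F trans.
Of these, 2 lack any improper symmetry element and so occur as enantiomeric pairs, giving 6 + 2 = 8 stereoisomers in total.

8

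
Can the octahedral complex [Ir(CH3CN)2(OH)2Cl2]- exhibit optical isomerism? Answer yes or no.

yes

There are 5 geometric isomers: CH3CN trans, OH trans, Cl trans; CH3CN trans, OH cis, Cl cis; CH3CN cis, OH trans, Cl cis; CH3CN cis, OH cis, Cl cis (chiral); CH3CN cis, OH cis, Cl trans.
One of these lacks any improper symmetry element and so occurs as an enantiomeric pair, giving 5 + 1 = 6 stereoisomers in total.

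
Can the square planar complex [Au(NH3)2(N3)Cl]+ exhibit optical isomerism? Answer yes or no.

no

The distinct arrangements are (2 in all): NH3 cis; NH3 trans.
Each arrangement has an internal mirror plane or centre of symmetry, so none is chiral.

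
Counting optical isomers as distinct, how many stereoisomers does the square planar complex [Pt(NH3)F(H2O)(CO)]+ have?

Systematic placement gives 3 geometric isomers: (CO/H2O trans, F/NH3 trans); (CO/NH3 trans, F/H2O trans); (CO/F trans, H2O/NH3 trans).
Each arrangement has an internal mirror plane or centre of symmetry, so none is chiral.

3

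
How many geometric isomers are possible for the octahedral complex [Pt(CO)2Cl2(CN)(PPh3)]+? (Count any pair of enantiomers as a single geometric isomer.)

The distinct arrangements are (6 in all): CO cis, Cl cis (3 arrangements, 2 chiral); CO cis, Cl trans; CO trans, Cl cis; CO trans, Cl trans.

6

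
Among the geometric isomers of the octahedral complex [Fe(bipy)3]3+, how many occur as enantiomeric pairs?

The six octahedral sites form three mutually perpendicular trans pairs.
Each bipy is bidentate and must span two cis positions.
Only one geometric arrangement is possible; it has no improper symmetry element, so it exists as a pair of enantiomers (2 stereoisomers).

1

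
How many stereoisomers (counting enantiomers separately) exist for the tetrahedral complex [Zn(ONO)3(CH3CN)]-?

All four vertices of a tetrahedron are equivalent and mutually adjacent, so cis/trans isomerism cannot arise.
Only one geometric arrangement is possible.

1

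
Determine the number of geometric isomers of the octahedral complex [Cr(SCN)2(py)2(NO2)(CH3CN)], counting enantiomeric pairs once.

6

Working through the distinct placements yields 6 geometric isomers: SCN trans, py trans; SCN cis, py cis (3 arrangements, 2 chiral); SCN cis, py trans; SCN trans, py cis.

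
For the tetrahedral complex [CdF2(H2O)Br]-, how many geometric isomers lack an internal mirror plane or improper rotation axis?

0

All four vertices of a tetrahedron are equivalent and mutually adjacent, so cis/trans isomerism cannot arise.
Only one geometric arrangement is possible.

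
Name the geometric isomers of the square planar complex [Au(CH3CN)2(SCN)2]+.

The distinct arrangements are (2 in all): CH3CN cis; CH3CN trans.

cis and trans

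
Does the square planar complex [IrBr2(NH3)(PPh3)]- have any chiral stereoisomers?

no

A square has two trans pairs of vertices; adjacent vertices are cis.
Working through the distinct placements yields 2 geometric isomers: Br cis; Br trans.
Each arrangement has an internal mirror plane or centre of symmetry, so none is chiral.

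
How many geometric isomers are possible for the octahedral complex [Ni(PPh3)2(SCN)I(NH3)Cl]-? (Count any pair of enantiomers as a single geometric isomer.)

In an octahedral complex each vertex has one trans partner and four cis neighbours.
Exhaustive case analysis gives 9 geometric isomers.

9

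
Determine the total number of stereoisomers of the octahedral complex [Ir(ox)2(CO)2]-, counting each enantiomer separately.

3

In an octahedral complex each vertex has one trans partner and four cis neighbours.
Each ox is bidentate and must span two cis positions.
Working through the distinct placements yields 2 geometric isomers: CO trans; CO cis (chiral).
One of these lacks any improper symmetry element and so occurs as an enantiomeric pair, giving 2 + 1 = 3 stereoisomers in total.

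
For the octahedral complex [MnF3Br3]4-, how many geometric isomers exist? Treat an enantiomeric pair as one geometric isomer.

In an octahedral complex each vertex has one trans partner and four cis neighbours.
There are 2 geometric isomers: F mer; F fac.

2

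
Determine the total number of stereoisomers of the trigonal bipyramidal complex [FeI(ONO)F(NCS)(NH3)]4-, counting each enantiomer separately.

A trigonal bipyramid has two axial and three equatorial sites, which are chemically inequivalent.
Systematic enumeration (placing each ligand type in turn and discarding arrangements equivalent by rotation or reflection) gives 10 geometric isomers.
Of these, 10 lack any improper symmetry element and so occur as enantiomeric pairs, giving 10 + 10 = 20 stereoisomers in total.

20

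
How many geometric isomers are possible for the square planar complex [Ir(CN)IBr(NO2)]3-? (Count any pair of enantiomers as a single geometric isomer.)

In a square planar complex each vertex has one trans partner and two cis neighbours.
Working through the distinct placements yields 3 geometric isomers: (Br/I trans, CN/NO2 trans); (Br/NO2 trans, CN/I trans); (Br/CN trans, I/NO2 trans).

3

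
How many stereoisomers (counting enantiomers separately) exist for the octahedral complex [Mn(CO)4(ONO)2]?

An octahedron has six vertices in three trans pairs; every non-trans pair is cis.
There are 2 geometric isomers: ONO trans; ONO cis.
Each arrangement has an internal mirror plane or centre of symmetry, so none is chiral.

2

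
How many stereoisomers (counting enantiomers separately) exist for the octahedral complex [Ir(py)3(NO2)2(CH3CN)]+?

The six octahedral sites form three mutually perpendicular trans pairs.
Systematic placement gives 3 geometric isomers: py mer, NO2 cis; py mer, NO2 trans; py fac, NO2 cis.
Each arrangement has an internal mirror plane or centre of symmetry, so none is chiral.

3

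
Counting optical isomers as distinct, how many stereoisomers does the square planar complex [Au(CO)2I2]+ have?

Systematic placement gives 2 geometric isomers: CO cis; CO trans.
Each arrangement has an internal mirror plane or centre of symmetry, so none is chiral.

2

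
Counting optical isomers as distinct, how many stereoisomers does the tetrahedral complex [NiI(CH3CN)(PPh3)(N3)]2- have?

In a tetrahedral complex all four positions are equivalent and every pair of ligands is adjacent — there is no cis/trans distinction.
Only one geometric arrangement is possible; it has no improper symmetry element, so it exists as a pair of enantiomers (2 stereoisomers).

2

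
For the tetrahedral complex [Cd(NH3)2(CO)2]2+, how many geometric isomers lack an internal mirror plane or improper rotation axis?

0

All four vertices of a tetrahedron are equivalent and mutually adjacent, so cis/trans isomerism cannot arise.
Only one geometric arrangement is possible.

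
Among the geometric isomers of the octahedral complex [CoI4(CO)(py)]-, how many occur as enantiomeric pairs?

0

An octahedron has six vertices in three trans pairs; every non-trans pair is cis.
Working through the distinct placements yields 2 geometric isomers: CO and py mutually cis; CO and py mutually trans.
Each arrangement has an internal mirror plane or centre of symmetry, so none is chiral.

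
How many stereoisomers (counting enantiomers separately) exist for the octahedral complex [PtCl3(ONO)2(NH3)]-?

3

In an octahedral complex each vertex has one trans partner and four cis neighbours.
Systematic placement gives 3 geometric isomers: Cl mer, ONO trans; Cl mer, ONO cis; Cl fac, ONO cis.
Each arrangement has an internal mirror plane or centre of symmetry, so none is chiral.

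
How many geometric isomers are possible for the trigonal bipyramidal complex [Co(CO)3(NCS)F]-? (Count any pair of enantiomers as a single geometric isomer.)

A trigonal bipyramid has two axial and three equatorial sites, which are chemically inequivalent.
There are 4 geometric isomers: NCS equatorial, F equatorial; NCS equatorial, F axial; NCS axial, F equatorial; NCS axial, F axial.

4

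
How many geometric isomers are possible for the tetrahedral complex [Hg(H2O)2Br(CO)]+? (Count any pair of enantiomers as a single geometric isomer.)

1

Only one geometric arrangement is possible.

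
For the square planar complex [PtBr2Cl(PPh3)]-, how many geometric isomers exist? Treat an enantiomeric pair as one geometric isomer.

2

The distinct arrangements are (2 in all): Br cis; Br trans.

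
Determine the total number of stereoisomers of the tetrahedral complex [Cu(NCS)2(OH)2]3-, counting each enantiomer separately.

In a tetrahedral complex all four positions are equivalent and every pair of ligands is adjacent — there is no cis/trans distinction.
Only one geometric arrangement is possible.

1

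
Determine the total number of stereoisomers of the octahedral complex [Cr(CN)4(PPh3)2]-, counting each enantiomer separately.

2

An octahedron has six vertices in three trans pairs; every non-trans pair is cis.
There are 2 geometric isomers: PPh3 trans; PPh3 cis.
Each arrangement has an internal mirror plane or centre of symmetry, so none is chiral.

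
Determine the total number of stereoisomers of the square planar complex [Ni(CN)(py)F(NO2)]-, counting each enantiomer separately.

3

Systematic placement gives 3 geometric isomers: (CN/NO2 trans, F/py trans); (CN/py trans, F/NO2 trans); (CN/F trans, NO2/py trans).
Each arrangement has an internal mirror plane or centre of symmetry, so none is chiral.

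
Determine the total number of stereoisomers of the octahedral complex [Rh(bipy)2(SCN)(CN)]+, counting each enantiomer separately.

Each bipy is bidentate and must span two cis positions.
Systematic placement gives 2 geometric isomers: SCN and CN mutually trans; SCN and CN mutually cis (chiral).
One of these lacks any improper symmetry element and so occurs as an enantiomeric pair, giving 2 + 1 = 3 stereoisomers in total.

3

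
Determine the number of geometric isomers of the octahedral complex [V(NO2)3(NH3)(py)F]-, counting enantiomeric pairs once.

The six octahedral sites form three mutually perpendicular trans pairs.
The distinct arrangements are (4 in all): NO2 mer (3 arrangements); NO2 fac (chiral).

4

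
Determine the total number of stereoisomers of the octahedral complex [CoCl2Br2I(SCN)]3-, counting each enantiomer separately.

8

The six octahedral sites form three mutually perpendicular trans pairs.
Working through the distinct placements yields 6 geometric isomers: Cl trans, Br trans; Cl cis, Br trans; Cl cis, Br cis (3 arrangements, 2 chiral); Cl trans, Br cis.
Of these, 2 lack any improper symmetry element and so occur as enantiomeric pairs, giving 6 + 2 = 8 stereoisomers in total.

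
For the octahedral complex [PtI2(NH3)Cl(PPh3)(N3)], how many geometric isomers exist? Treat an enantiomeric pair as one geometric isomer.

Systematic enumeration (placing each ligand type in turn and discarding arrangements equivalent by rotation or reflection) gives 9 geometric isomers.

9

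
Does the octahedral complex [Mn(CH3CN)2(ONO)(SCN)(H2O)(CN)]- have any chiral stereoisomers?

The six octahedral sites form three mutually perpendicular trans pairs.
Placing the ligands in turn and identifying arrangements related by rotation or reflection leaves 9 distinct geometric isomers.
Of these, 6 lack any improper symmetry element and so occur as enantiomeric pairs, giving 9 + 6 = 15 stereoisomers in total.

yes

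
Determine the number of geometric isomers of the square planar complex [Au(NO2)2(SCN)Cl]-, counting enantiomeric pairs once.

A square has two trans pairs of vertices; adjacent vertices are cis.
There are 2 geometric isomers: NO2 cis; NO2 trans.

2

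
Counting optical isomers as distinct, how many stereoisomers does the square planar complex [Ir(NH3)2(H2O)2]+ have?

In a square planar complex each vertex has one trans partner and two cis neighbours.
Systematic placement gives 2 geometric isomers: NH3 cis; NH3 trans.
Each arrangement has an internal mirror plane or centre of symmetry, so none is chiral.

2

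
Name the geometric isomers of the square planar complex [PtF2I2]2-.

cis and trans

Working through the distinct placements yields 2 geometric isomers: F cis; F trans.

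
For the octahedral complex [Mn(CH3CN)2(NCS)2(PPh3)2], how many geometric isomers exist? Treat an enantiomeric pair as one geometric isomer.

The six octahedral sites form three mutually perpendicular trans pairs.
There are 5 geometric isomers: CH3CN trans, NCS trans, PPh3 trans; CH3CN trans, NCS cis, PPh3 cis; CH3CN cis, NCS cis, PPh3 trans; CH3CN cis, NCS cis, PPh3 cis (chiral); CH3CN cis, NCS trans, PPh3 cis.

5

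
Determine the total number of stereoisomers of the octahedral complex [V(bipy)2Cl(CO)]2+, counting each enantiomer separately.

3

Each bipy is bidentate and must span two cis positions.
Systematic placement gives 2 geometric isomers: Cl and CO mutually trans; Cl and CO mutually cis (chiral).
One of these lacks any improper symmetry element and so occurs as an enantiomeric pair, giving 2 + 1 = 3 stereoisomers in total.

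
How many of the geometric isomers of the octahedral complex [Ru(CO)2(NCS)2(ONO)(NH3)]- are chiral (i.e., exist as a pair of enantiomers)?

The six octahedral sites form three mutually perpendicular trans pairs.
Working through the distinct placements yields 6 geometric isomers: CO trans, NCS trans; CO trans, NCS cis; CO cis, NCS cis (3 arrangements, 2 chiral); CO cis, NCS trans.
Of these, 2 lack any improper symmetry element and so occur as enantiomeric pairs, giving 6 + 2 = 8 stereoisomers in total.

2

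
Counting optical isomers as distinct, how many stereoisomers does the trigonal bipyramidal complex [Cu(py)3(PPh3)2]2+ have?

A trigonal bipyramid has two axial and three equatorial sites, which are chemically inequivalent.
Working through the distinct placements yields 3 geometric isomers: PPh3 both axial; PPh3 one axial, one equatorial; PPh3 both equatorial.
Each arrangement has an internal mirror plane or centre of symmetry, so none is chiral.

3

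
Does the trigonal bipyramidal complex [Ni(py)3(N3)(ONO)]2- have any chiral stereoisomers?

no

In a trigonal bipyramid the two axial positions differ from the three equatorial ones.
The distinct arrangements are (4 in all): N3 axial, ONO axial; N3 axial, ONO equatorial; N3 equatorial, ONO axial; N3 equatorial, ONO equatorial.
Each arrangement has an internal mirror plane or centre of symmetry, so none is chiral.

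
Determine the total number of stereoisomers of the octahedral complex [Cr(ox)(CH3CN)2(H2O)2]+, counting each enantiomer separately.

4

The six octahedral sites form three mutually perpendicular trans pairs.
Each ox is bidentate and must span two cis positions.
Working through the distinct placements yields 3 geometric isomers: CH3CN trans, H2O cis; CH3CN cis, H2O cis (chiral); CH3CN cis, H2O trans.
One of these lacks any improper symmetry element and so occurs as an enantiomeric pair, giving 3 + 1 = 4 stereoisomers in total.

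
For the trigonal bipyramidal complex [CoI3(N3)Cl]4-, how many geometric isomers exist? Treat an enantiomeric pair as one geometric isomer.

4

The distinct arrangements are (4 in all): N3 equatorial, Cl axial; N3 axial, Cl axial; N3 equatorial, Cl equatorial; N3 axial, Cl equatorial.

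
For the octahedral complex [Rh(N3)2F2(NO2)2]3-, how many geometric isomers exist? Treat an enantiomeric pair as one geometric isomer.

An octahedron has six vertices in three trans pairs; every non-trans pair is cis.
Working through the distinct placements yields 5 geometric isomers: N3 trans, F trans, NO2 trans; N3 cis, F trans, NO2 cis; N3 cis, F cis, NO2 trans; N3 cis, F cis, NO2 cis (chiral); N3 trans, F cis, NO2 cis.

5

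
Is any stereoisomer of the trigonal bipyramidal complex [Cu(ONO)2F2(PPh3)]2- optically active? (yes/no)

In a trigonal bipyramid the two axial positions differ from the three equatorial ones.
Exhaustive case analysis gives 5 geometric isomers.
One of these lacks any improper symmetry element and so occurs as an enantiomeric pair, giving 5 + 1 = 6 stereoisomers in total.

yes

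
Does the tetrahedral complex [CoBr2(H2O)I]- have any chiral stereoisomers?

no

Only one geometric arrangement is possible.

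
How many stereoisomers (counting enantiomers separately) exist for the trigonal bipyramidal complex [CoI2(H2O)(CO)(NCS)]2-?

In a trigonal bipyramid the two axial positions differ from the three equatorial ones.
Exhaustive case analysis gives 7 geometric isomers.
Of these, 3 lack any improper symmetry element and so occur as enantiomeric pairs, giving 7 + 3 = 10 stereoisomers in total.

10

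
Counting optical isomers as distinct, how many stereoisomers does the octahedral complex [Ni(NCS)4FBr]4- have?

An octahedron has six vertices in three trans pairs; every non-trans pair is cis.
The distinct arrangements are (2 in all): F and Br mutually trans; F and Br mutually cis.
Each arrangement has an internal mirror plane or centre of symmetry, so none is chiral.

2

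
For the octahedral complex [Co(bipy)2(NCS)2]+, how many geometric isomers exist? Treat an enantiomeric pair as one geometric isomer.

2

The six octahedral sites form three mutually perpendicular trans pairs.
Each bipy is bidentate and must span two cis positions.
The distinct arrangements are (2 in all): NCS trans; NCS cis (chiral).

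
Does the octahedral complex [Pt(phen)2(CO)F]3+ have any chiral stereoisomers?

yes

Each phen is bidentate and must span two cis positions.
There are 2 geometric isomers: CO and F mutually trans; CO and F mutually cis (chiral).
One of these lacks any improper symmetry element and so occurs as an enantiomeric pair, giving 2 + 1 = 3 stereoisomers in total.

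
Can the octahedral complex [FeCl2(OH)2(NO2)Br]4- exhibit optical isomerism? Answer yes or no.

There are 6 geometric isomers: Cl cis, OH trans; Cl cis, OH cis (3 arrangements, 2 chiral); Cl trans, OH trans; Cl trans, OH cis.
Of these, 2 lack any improper symmetry element and so occur as enantiomeric pairs, giving 6 + 2 = 8 stereoisomers in total.

yes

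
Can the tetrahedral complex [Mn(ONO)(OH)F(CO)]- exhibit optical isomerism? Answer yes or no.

In a tetrahedral complex all four positions are equivalent and every pair of ligands is adjacent — there is no cis/trans distinction.
Only one geometric arrangement is possible; it has no improper symmetry element, so it exists as a pair of enantiomers (2 stereoisomers).

yes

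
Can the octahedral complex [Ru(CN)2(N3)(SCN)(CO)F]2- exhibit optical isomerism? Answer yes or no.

yes

Exhaustive case analysis gives 9 geometric isomers.
Of these, 6 lack any improper symmetry element and so occur as enantiomeric pairs, giving 9 + 6 = 15 stereoisomers in total.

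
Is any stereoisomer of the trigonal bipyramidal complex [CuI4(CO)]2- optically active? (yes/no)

There are 2 geometric isomers: CO axial; CO equatorial.
Each arrangement has an internal mirror plane or centre of symmetry, so none is chiral.

no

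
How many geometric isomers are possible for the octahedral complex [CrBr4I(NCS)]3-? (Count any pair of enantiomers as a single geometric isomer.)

2

Working through the distinct placements yields 2 geometric isomers: I and NCS mutually trans; I and NCS mutually cis.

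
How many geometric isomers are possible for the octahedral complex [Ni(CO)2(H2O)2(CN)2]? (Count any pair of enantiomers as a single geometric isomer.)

The six octahedral sites form three mutually perpendicular trans pairs.
There are 5 geometric isomers: CO trans, H2O trans, CN trans; CO cis, H2O cis, CN trans; CO cis, H2O trans, CN cis; CO cis, H2O cis, CN cis (chiral); CO trans, H2O cis, CN cis.

5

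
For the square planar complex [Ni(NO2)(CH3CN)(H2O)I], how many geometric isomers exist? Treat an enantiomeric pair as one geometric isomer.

3

A square has two trans pairs of vertices; adjacent vertices are cis.
The distinct arrangements are (3 in all): (CH3CN/I trans, H2O/NO2 trans); (CH3CN/NO2 trans, H2O/I trans); (CH3CN/H2O trans, I/NO2 trans).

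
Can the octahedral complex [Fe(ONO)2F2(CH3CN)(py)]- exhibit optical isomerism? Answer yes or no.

yes

The six octahedral sites form three mutually perpendicular trans pairs.
There are 6 geometric isomers: ONO cis, F cis (3 arrangements, 2 chiral); ONO trans, F cis; ONO cis, F trans; ONO trans, F trans.
Of these, 2 lack any improper symmetry element and so occur as enantiomeric pairs, giving 6 + 2 = 8 stereoisomers in total.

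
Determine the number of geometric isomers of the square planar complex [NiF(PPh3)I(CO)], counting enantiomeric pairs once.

In a square planar complex each vertex has one trans partner and two cis neighbours.
The distinct arrangements are (3 in all): (CO/I trans, F/PPh3 trans); (CO/PPh3 trans, F/I trans); (CO/F trans, I/PPh3 trans).

3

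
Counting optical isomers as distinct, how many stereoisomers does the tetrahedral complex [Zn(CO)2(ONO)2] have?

1

In a tetrahedral complex all four positions are equivalent and every pair of ligands is adjacent — there is no cis/trans distinction.
Only one geometric arrangement is possible.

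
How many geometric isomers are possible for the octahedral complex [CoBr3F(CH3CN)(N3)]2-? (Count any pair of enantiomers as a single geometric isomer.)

Working through the distinct placements yields 4 geometric isomers: Br mer (3 arrangements); Br fac (chiral).

4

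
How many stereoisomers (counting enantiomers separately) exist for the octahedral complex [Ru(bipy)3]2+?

2

An octahedron has six vertices in three trans pairs; every non-trans pair is cis.
Each bipy is bidentate and must span two cis positions.
Only one geometric arrangement is possible; it has no improper symmetry element, so it exists as a pair of enantiomers (2 stereoisomers).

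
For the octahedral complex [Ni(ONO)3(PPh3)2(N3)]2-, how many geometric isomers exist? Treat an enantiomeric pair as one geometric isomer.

3

Systematic placement gives 3 geometric isomers: ONO mer, PPh3 trans; ONO fac, PPh3 cis; ONO mer, PPh3 cis.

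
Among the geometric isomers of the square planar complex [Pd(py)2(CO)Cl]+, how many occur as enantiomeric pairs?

In a square planar complex each vertex has one trans partner and two cis neighbours.
There are 2 geometric isomers: py cis; py trans.
Each arrangement has an internal mirror plane or centre of symmetry, so none is chiral.

0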